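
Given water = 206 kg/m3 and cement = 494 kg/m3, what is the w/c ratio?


w/c = water / cement
w/c = 206 / 494 = 0.417

0.417


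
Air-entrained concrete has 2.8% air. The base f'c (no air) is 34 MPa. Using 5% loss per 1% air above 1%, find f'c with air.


Strength loss = (2.8 - 1) * 5 = 9.0%
f'c = 34 * (1 - 9.0/100)
= 30.94 MPa

30.94


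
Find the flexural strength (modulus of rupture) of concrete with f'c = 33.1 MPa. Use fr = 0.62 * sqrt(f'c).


fr = 0.62 * sqrt(33.1)
= 3.567 MPa

3.567


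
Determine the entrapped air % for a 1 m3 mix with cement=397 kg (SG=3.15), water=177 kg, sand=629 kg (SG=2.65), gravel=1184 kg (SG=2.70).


Vol cement = 397 / (3.15 * 1000) = 0.126032 m3
Vol water = 177 / 1000 = 0.177 m3
Vol sand = 629 / (2.65 * 1000) = 0.237358 m3
Vol gravel = 1184 / (2.70 * 1000) = 0.438519 m3
Total solid + water volume = 0.978909 m3
Air = (1 - 0.978909) * 100 = 2.11%

2.11


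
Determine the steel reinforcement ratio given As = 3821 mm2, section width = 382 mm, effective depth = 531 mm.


rho = As / (b * d)
= 3821 / (382 * 531)
= 0.0188

0.0188


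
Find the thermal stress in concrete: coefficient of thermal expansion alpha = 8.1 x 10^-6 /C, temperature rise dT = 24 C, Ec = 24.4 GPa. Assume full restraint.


sigma = alpha * dT * Ec
= 8.1e-6 * 24 * 24.4 * 1000
= 4.743 MPa

4.743


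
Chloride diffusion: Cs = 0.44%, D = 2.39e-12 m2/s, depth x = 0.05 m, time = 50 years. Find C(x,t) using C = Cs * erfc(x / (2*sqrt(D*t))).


t_seconds = 50 * 365.25 * 24 * 3600 = 1577880000.0 s
arg = 0.05 / (2 * sqrt(2.39e-12 * 1577880000.0))
= 0.4071
erfc(0.4071) = 0.5648
C = 0.44 * 0.5648 = 0.2485%

0.2485


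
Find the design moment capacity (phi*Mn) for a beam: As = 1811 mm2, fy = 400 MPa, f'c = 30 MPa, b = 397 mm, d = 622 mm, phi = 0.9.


a = As * fy / (0.85 * f'c * b)
= 1811 * 400 / (0.85 * 30 * 397)
= 71.5563 mm
Mn = As * fy * (d - a/2) / 10^6
= 424.6591 kN-m
phi*Mn = 0.9 * 424.6591 = 382.19 kN-m

382.19


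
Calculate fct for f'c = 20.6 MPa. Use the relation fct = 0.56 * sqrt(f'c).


fct = 0.56 * sqrt(20.6)
= 0.56 * 4.539
= 2.542 MPa

2.542


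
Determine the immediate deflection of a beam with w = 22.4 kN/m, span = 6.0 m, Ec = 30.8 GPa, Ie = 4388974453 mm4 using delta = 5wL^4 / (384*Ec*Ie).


Convert: L = 6.0 m = 6000 mm, Ec = 30.8 GPa = 30800 MPa
delta = 5 * 22.4 * 6000^4 / (384 * 30800 * 4388974453)
= 2.8 mm

2.8


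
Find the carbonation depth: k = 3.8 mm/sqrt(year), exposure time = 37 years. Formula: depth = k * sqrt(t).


depth = k * sqrt(t)
= 3.8 * sqrt(37)
= 23.11 mm

23.11


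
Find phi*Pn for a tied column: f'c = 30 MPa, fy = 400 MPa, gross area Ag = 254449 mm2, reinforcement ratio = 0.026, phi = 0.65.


Ast = rho * Ag = 0.026 * 254449 = 6615.674 mm2
phi*Pn = 0.65 * 0.80 * (0.85 * 30 * (254449 - 6615.674) + 400 * 6615.674) / 1000
= 4662.33 kN

4662.33


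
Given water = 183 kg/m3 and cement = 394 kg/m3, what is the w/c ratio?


w/c = water / cement
w/c = 183 / 394 = 0.464

0.464


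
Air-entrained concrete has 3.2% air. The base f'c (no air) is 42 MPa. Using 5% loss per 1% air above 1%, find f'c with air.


Strength loss = (3.2 - 1) * 5 = 11.0%
f'c = 42 * (1 - 11.0/100)
= 37.38 MPa

37.38


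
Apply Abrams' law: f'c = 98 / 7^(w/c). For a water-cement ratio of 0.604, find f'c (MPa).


f'c = 98 / 7^0.604
= 98 / 3.239
= 30.25 MPa

30.25


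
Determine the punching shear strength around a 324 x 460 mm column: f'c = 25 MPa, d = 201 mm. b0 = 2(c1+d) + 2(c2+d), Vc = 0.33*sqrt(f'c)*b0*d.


b0 = 2*(324 + 201) + 2*(460 + 201) = 2372 mm
Vc = 0.33 * sqrt(25) * 2372 * 201 / 1000
= 786.67 kN

786.67


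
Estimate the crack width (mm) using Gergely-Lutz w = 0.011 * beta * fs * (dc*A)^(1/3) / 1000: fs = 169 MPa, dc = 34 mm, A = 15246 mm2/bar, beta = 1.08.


w = 0.011 * beta * fs * (dc * A)^(1/3) / 1000
= 0.011 * 1.08 * 169 * (34 * 15246)^(1/3) / 1000
= 0.161 mm

0.161


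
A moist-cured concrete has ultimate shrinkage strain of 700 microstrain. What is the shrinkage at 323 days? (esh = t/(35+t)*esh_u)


esh(323) = 323 / (35 + 323) * 700
= 323 / 358 * 700
= 631.6 microstrain

631.6


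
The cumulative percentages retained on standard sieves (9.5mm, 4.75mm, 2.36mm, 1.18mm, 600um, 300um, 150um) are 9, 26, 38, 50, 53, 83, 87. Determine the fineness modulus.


FM = sum(cumulative % retained) / 100
= 346 / 100
= 3.46

3.46


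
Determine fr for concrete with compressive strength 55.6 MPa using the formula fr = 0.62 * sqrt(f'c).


fr = 0.62 * sqrt(55.6)
= 4.623 MPa

4.623


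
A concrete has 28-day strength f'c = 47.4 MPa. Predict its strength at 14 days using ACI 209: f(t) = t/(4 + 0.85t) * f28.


f(14) = 14 / (4 + 0.85 * 14) * 47.4
= 14 / 15.9 * 47.4
= 41.74 MPa

41.74


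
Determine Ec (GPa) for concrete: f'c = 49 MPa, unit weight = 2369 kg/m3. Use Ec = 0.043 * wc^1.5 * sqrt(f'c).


Ec = 0.043 * 2369^1.5 * sqrt(49) / 1000
= 34.71 GPa

34.71


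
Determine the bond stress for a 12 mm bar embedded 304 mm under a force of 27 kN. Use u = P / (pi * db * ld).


u = P / (pi * db * ld)
= 27 * 1000 / (pi * 12 * 304)
= 2.356 MPa

2.356


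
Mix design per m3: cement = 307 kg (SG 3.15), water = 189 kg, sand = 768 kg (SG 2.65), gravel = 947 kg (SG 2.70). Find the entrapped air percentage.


Vol cement = 307 / (3.15 * 1000) = 0.09746 m3
Vol water = 189 / 1000 = 0.189 m3
Vol sand = 768 / (2.65 * 1000) = 0.289811 m3
Vol gravel = 947 / (2.70 * 1000) = 0.350741 m3
Total solid + water volume = 0.927012 m3
Air = (1 - 0.927012) * 100 = 7.3%

7.3


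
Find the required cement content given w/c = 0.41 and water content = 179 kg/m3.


Cement = water / (w/c)
= 179 / 0.41
= 436.6 kg/m3

436.6


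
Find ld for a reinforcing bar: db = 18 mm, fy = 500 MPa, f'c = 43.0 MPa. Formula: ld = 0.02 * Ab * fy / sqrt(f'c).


Ab = pi * 18^2 / 4 = 254.469 mm2
ld = 0.02 * 254.469 * 500 / sqrt(43.0)
= 388.1 mm

388.1


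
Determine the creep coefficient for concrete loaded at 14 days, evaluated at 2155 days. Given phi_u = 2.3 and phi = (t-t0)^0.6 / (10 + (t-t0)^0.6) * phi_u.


dt = 2155 - 14 = 2141
phi = 2141^0.6 / (10 + 2141^0.6) * 2.3
= 2.09

2.09


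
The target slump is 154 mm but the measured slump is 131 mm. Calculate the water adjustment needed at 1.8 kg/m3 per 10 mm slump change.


Difference = 154 - 131 = 23 mm
Water adjustment = 23 * 1.8 / 10 = 4.1 kg/m3

4.1


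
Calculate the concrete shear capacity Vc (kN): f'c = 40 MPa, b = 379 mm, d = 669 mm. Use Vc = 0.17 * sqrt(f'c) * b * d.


Vc = 0.17 * sqrt(40) * 379 * 669 / 1000
= 272.61 kN

272.61


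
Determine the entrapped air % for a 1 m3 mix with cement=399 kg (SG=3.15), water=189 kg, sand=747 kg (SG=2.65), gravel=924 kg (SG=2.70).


Vol cement = 399 / (3.15 * 1000) = 0.126667 m3
Vol water = 189 / 1000 = 0.189 m3
Vol sand = 747 / (2.65 * 1000) = 0.281887 m3
Vol gravel = 924 / (2.70 * 1000) = 0.342222 m3
Total solid + water volume = 0.939776 m3
Air = (1 - 0.939776) * 100 = 6.02%

6.02


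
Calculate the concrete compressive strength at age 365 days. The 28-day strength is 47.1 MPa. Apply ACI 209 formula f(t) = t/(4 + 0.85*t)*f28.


f(365) = 365 / (4 + 0.85 * 365) * 47.1
= 365 / 314.25 * 47.1
= 54.71 MPa

54.71


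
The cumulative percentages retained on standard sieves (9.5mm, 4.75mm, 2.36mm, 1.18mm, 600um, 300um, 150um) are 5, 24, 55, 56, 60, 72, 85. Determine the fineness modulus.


FM = sum(cumulative % retained) / 100
= 357 / 100
= 3.57

3.57


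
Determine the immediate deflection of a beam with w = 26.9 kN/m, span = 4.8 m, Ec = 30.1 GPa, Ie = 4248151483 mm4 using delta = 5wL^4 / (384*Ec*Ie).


Convert: L = 4.8 m = 4800 mm, Ec = 30.1 GPa = 30100 MPa
delta = 5 * 26.9 * 4800^4 / (384 * 30100 * 4248151483)
= 1.45 mm

1.45


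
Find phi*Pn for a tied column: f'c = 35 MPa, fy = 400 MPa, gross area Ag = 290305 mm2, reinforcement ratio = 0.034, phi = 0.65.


Ast = rho * Ag = 0.034 * 290305 = 9870.37 mm2
phi*Pn = 0.65 * 0.80 * (0.85 * 35 * (290305 - 9870.37) + 400 * 9870.37) / 1000
= 6391.36 kN

6391.36


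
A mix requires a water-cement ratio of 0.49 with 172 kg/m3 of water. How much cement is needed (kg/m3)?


Cement = water / (w/c)
= 172 / 0.49
= 351.0 kg/m3

351.0


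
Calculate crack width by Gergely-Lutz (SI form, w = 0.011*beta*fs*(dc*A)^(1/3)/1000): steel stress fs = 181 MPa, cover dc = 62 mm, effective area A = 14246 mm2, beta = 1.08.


w = 0.011 * beta * fs * (dc * A)^(1/3) / 1000
= 0.011 * 1.08 * 181 * (62 * 14246)^(1/3) / 1000
= 0.206 mm

0.206


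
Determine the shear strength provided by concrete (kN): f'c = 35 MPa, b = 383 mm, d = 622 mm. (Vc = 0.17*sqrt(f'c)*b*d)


Vc = 0.17 * sqrt(35) * 383 * 622 / 1000
= 239.59 kN

239.59


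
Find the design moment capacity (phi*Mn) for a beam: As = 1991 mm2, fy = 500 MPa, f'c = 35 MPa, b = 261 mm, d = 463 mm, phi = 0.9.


a = As * fy / (0.85 * f'c * b)
= 1991 * 500 / (0.85 * 35 * 261)
= 128.2076 mm
Mn = As * fy * (d - a/2) / 10^6
= 397.1012 kN-m
phi*Mn = 0.9 * 397.1012 = 357.39 kN-m

357.39


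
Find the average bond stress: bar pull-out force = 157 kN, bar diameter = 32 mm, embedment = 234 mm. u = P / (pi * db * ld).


u = P / (pi * db * ld)
= 157 * 1000 / (pi * 32 * 234)
= 6.674 MPa

6.674


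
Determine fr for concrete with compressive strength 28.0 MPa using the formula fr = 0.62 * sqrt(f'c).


fr = 0.62 * sqrt(28.0)
= 3.281 MPa

3.281


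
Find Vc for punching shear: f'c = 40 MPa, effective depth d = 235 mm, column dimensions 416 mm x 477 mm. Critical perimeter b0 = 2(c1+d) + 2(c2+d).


b0 = 2*(416 + 235) + 2*(477 + 235) = 2726 mm
Vc = 0.33 * sqrt(40) * 2726 * 235 / 1000
= 1337.02 kN

1337.02


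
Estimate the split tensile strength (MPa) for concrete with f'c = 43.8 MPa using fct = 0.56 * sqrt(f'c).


fct = 0.56 * sqrt(43.8)
= 0.56 * 6.618
= 3.706 MPa

3.706


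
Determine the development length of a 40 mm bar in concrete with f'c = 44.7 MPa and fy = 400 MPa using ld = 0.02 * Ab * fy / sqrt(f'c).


Ab = pi * 40^2 / 4 = 1256.637 mm2
ld = 0.02 * 1256.637 * 400 / sqrt(44.7)
= 1503.6 mm

1503.6


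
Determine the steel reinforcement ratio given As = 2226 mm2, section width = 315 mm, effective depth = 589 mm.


rho = As / (b * d)
= 2226 / (315 * 589)
= 0.012

0.012


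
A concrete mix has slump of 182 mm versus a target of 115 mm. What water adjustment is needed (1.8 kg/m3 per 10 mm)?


Difference = 115 - 182 = -67 mm
Water adjustment = -67 * 1.8 / 10 = -12.1 kg/m3

-12.1


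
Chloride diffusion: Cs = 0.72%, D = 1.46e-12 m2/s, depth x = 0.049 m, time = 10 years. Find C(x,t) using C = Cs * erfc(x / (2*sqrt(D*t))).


t_seconds = 10 * 365.25 * 24 * 3600 = 315576000.0 s
arg = 0.049 / (2 * sqrt(1.46e-12 * 315576000.0))
= 1.1414
erfc(1.1414) = 0.1065
C = 0.72 * 0.1065 = 0.0767%

0.0767


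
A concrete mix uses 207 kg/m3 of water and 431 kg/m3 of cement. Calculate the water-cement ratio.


w/c = water / cement
w/c = 207 / 431 = 0.48

0.48


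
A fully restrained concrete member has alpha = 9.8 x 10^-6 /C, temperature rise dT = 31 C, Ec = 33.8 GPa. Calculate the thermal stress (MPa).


sigma = alpha * dT * Ec
= 9.8e-6 * 31 * 33.8 * 1000
= 10.268 MPa

10.268


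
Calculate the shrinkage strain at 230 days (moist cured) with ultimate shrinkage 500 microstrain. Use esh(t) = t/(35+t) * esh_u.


esh(230) = 230 / (35 + 230) * 500
= 230 / 265 * 500
= 434.0 microstrain

434.0


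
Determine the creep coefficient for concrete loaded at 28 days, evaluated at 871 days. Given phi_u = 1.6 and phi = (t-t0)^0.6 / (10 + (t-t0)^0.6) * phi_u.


dt = 871 - 28 = 843
phi = 843^0.6 / (10 + 843^0.6) * 1.6
= 1.361

1.361


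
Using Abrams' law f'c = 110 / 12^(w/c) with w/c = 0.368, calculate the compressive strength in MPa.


f'c = 110 / 12^0.368
= 110 / 2.495
= 44.08 MPa

44.08


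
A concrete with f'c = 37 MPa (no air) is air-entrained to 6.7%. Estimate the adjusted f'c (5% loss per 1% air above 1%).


Strength loss = (6.7 - 1) * 5 = 28.5%
f'c = 37 * (1 - 28.5/100)
= 26.46 MPa

26.46


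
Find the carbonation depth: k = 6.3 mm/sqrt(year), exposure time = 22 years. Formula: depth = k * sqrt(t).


depth = k * sqrt(t)
= 6.3 * sqrt(22)
= 29.55 mm

29.55


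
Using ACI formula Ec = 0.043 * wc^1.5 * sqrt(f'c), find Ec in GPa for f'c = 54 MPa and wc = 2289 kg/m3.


Ec = 0.043 * 2289^1.5 * sqrt(54) / 1000
= 34.6 GPa

34.6


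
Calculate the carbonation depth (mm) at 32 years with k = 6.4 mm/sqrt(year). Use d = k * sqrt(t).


depth = k * sqrt(t)
= 6.4 * sqrt(32)
= 36.2 mm

36.2


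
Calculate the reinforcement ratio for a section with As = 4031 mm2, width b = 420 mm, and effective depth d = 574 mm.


rho = As / (b * d)
= 4031 / (420 * 574)
= 0.0167

0.0167


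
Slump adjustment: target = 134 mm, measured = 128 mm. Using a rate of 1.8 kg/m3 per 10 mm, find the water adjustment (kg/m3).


Difference = 134 - 128 = 6 mm
Water adjustment = 6 * 1.8 / 10 = 1.1 kg/m3

1.1


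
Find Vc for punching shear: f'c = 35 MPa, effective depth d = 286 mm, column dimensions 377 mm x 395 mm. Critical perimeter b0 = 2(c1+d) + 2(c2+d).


b0 = 2*(377 + 286) + 2*(395 + 286) = 2688 mm
Vc = 0.33 * sqrt(35) * 2688 * 286 / 1000
= 1500.87 kN

1500.87


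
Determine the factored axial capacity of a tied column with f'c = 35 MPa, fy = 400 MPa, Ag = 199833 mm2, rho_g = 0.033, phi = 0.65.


Ast = rho * Ag = 0.033 * 199833 = 6594.489 mm2
phi*Pn = 0.65 * 0.80 * (0.85 * 35 * (199833 - 6594.489) + 400 * 6594.489) / 1000
= 4361.05 kN

4361.05


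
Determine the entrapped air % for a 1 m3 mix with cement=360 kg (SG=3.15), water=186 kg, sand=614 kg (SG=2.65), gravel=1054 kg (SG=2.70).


Vol cement = 360 / (3.15 * 1000) = 0.114286 m3
Vol water = 186 / 1000 = 0.186 m3
Vol sand = 614 / (2.65 * 1000) = 0.231698 m3
Vol gravel = 1054 / (2.70 * 1000) = 0.39037 m3
Total solid + water volume = 0.922354 m3
Air = (1 - 0.922354) * 100 = 7.76%

7.76


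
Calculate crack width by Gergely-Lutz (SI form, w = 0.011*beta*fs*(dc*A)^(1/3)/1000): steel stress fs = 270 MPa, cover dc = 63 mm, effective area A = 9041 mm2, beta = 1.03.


w = 0.011 * beta * fs * (dc * A)^(1/3) / 1000
= 0.011 * 1.03 * 270 * (63 * 9041)^(1/3) / 1000
= 0.254 mm

0.254


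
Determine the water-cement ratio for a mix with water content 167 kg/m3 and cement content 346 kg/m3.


w/c = water / cement
w/c = 167 / 346 = 0.483

0.483


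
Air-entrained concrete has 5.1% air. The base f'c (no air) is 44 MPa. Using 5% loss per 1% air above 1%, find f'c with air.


Strength loss = (5.1 - 1) * 5 = 20.5%
f'c = 44 * (1 - 20.5/100)
= 34.98 MPa

34.98


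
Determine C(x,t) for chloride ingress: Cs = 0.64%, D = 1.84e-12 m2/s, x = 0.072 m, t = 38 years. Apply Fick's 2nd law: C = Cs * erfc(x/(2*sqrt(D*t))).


t_seconds = 38 * 365.25 * 24 * 3600 = 1199188800.0 s
arg = 0.072 / (2 * sqrt(1.84e-12 * 1199188800.0))
= 0.7664
erfc(0.7664) = 0.2784
C = 0.64 * 0.2784 = 0.1782%

0.1782


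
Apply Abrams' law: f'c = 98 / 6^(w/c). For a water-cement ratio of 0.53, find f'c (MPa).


f'c = 98 / 6^0.53
= 98 / 2.585
= 37.91 MPa

37.91


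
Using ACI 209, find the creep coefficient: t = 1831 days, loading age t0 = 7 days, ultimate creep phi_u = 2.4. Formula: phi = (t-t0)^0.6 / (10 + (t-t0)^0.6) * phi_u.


dt = 1831 - 7 = 1824
phi = 1824^0.6 / (10 + 1824^0.6) * 2.4
= 2.161

2.161


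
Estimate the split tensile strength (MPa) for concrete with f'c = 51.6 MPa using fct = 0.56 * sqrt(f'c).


fct = 0.56 * sqrt(51.6)
= 0.56 * 7.183
= 4.023 MPa

4.023


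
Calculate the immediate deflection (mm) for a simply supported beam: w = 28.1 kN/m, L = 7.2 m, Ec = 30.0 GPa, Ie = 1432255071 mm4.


Convert: L = 7.2 m = 7200 mm, Ec = 30.0 GPa = 30000 MPa
delta = 5 * 28.1 * 7200^4 / (384 * 30000 * 1432255071)
= 22.88 mm

22.88


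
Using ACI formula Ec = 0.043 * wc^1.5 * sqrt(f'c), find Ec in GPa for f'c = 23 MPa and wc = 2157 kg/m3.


Ec = 0.043 * 2157^1.5 * sqrt(23) / 1000
= 20.66 GPa

20.66


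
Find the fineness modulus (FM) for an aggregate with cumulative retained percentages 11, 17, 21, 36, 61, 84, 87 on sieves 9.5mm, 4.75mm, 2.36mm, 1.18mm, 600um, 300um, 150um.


FM = sum(cumulative % retained) / 100
= 317 / 100
= 3.17

3.17


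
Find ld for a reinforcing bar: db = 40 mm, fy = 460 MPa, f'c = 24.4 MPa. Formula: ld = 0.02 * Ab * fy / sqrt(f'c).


Ab = pi * 40^2 / 4 = 1256.637 mm2
ld = 0.02 * 1256.637 * 460 / sqrt(24.4)
= 2340.5 mm

2340.5


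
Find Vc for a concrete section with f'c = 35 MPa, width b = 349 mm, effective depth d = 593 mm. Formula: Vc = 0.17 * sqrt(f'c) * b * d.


Vc = 0.17 * sqrt(35) * 349 * 593 / 1000
= 208.14 kN

208.14


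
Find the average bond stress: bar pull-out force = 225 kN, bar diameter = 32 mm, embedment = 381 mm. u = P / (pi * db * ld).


u = P / (pi * db * ld)
= 225 * 1000 / (pi * 32 * 381)
= 5.874 MPa

5.874


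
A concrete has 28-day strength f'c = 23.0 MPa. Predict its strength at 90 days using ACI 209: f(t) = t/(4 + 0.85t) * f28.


f(90) = 90 / (4 + 0.85 * 90) * 23.0
= 90 / 80.5 * 23.0
= 25.71 MPa

25.71


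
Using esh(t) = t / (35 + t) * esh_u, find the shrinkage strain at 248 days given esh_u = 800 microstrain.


esh(248) = 248 / (35 + 248) * 800
= 248 / 283 * 800
= 701.1 microstrain

701.1


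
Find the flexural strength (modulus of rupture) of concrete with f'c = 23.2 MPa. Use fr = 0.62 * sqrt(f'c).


fr = 0.62 * sqrt(23.2)
= 2.986 MPa

2.986


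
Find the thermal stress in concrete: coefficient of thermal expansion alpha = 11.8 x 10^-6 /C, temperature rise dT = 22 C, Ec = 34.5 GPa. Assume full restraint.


sigma = alpha * dT * Ec
= 11.8e-6 * 22 * 34.5 * 1000
= 8.956 MPa

8.956


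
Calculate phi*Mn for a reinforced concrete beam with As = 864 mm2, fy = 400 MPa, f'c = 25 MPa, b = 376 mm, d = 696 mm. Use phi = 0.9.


a = As * fy / (0.85 * f'c * b)
= 864 * 400 / (0.85 * 25 * 376)
= 43.2541 mm
Mn = As * fy * (d - a/2) / 10^6
= 233.0633 kN-m
phi*Mn = 0.9 * 233.0633 = 209.76 kN-m

209.76


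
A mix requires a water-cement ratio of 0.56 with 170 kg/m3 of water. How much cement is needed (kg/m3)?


Cement = water / (w/c)
= 170 / 0.56
= 303.6 kg/m3

303.6


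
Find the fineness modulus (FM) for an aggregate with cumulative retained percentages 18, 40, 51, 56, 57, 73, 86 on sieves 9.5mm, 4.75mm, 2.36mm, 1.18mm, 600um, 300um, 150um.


FM = sum(cumulative % retained) / 100
= 381 / 100
= 3.81

3.81


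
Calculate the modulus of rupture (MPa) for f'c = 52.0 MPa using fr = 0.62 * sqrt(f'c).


fr = 0.62 * sqrt(52.0)
= 4.471 MPa

4.471


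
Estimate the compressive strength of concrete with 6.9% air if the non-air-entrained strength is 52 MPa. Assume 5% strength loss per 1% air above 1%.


Strength loss = (6.9 - 1) * 5 = 29.5%
f'c = 52 * (1 - 29.5/100)
= 36.66 MPa

36.66


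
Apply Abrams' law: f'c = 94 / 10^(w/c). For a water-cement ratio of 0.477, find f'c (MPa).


f'c = 94 / 10^0.477
= 94 / 2.999
= 31.34 MPa

31.34


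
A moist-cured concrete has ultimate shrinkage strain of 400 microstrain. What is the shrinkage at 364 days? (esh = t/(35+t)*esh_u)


esh(364) = 364 / (35 + 364) * 400
= 364 / 399 * 400
= 364.9 microstrain

364.9


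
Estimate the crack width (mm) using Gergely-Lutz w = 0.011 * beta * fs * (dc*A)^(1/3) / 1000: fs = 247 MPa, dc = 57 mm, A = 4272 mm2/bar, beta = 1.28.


w = 0.011 * beta * fs * (dc * A)^(1/3) / 1000
= 0.011 * 1.28 * 247 * (57 * 4272)^(1/3) / 1000
= 0.217 mm

0.217


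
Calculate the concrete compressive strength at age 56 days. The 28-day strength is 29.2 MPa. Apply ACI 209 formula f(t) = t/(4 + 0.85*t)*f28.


f(56) = 56 / (4 + 0.85 * 56) * 29.2
= 56 / 51.6 * 29.2
= 31.69 MPa

31.69


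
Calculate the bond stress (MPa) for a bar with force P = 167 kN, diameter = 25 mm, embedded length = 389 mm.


u = P / (pi * db * ld)
= 167 * 1000 / (pi * 25 * 389)
= 5.466 MPa

5.466


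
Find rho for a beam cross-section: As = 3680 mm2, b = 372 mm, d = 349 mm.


rho = As / (b * d)
= 3680 / (372 * 349)
= 0.0283

0.0283


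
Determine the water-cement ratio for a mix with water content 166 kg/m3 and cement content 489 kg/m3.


w/c = water / cement
w/c = 166 / 489 = 0.339

0.339


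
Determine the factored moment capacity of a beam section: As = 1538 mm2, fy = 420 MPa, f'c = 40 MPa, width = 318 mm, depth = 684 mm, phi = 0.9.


a = As * fy / (0.85 * f'c * b)
= 1538 * 420 / (0.85 * 40 * 318)
= 59.7447 mm
Mn = As * fy * (d - a/2) / 10^6
= 422.5403 kN-m
phi*Mn = 0.9 * 422.5403 = 380.29 kN-m

380.29


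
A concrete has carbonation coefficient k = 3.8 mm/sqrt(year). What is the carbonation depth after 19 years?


depth = k * sqrt(t)
= 3.8 * sqrt(19)
= 16.56 mm

16.56


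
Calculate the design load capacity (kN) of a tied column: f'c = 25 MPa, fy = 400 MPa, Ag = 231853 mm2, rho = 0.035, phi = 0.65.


Ast = rho * Ag = 0.035 * 231853 = 8114.855 mm2
phi*Pn = 0.65 * 0.80 * (0.85 * 25 * (231853 - 8114.855) + 400 * 8114.855) / 1000
= 4160.2 kN

4160.2


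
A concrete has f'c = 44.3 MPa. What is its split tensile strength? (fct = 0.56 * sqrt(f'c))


fct = 0.56 * sqrt(44.3)
= 0.56 * 6.656
= 3.727 MPa

3.727


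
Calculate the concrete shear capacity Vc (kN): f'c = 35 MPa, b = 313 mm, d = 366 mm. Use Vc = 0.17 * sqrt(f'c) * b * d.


Vc = 0.17 * sqrt(35) * 313 * 366 / 1000
= 115.21 kN

115.21


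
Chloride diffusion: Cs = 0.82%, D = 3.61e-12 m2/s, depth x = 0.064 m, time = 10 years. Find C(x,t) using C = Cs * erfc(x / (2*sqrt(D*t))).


t_seconds = 10 * 365.25 * 24 * 3600 = 315576000.0 s
arg = 0.064 / (2 * sqrt(3.61e-12 * 315576000.0))
= 0.9481
erfc(0.9481) = 0.18
C = 0.82 * 0.18 = 0.1476%

0.1476


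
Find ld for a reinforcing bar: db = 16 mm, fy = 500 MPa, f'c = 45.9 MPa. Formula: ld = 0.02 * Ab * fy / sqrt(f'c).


Ab = pi * 16^2 / 4 = 201.062 mm2
ld = 0.02 * 201.062 * 500 / sqrt(45.9)
= 296.8 mm

296.8


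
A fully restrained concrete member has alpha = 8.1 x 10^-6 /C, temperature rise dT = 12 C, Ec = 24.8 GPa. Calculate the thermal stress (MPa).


sigma = alpha * dT * Ec
= 8.1e-6 * 12 * 24.8 * 1000
= 2.411 MPa

2.411


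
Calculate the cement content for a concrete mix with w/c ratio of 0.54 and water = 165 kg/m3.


Cement = water / (w/c)
= 165 / 0.54
= 305.6 kg/m3

305.6


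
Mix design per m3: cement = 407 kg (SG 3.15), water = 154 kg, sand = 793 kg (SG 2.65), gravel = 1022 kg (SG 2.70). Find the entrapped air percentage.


Vol cement = 407 / (3.15 * 1000) = 0.129206 m3
Vol water = 154 / 1000 = 0.154 m3
Vol sand = 793 / (2.65 * 1000) = 0.299245 m3
Vol gravel = 1022 / (2.70 * 1000) = 0.378519 m3
Total solid + water volume = 0.96097 m3
Air = (1 - 0.96097) * 100 = 3.9%

3.9


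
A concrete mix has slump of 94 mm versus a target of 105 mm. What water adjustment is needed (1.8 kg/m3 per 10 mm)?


Difference = 105 - 94 = 11 mm
Water adjustment = 11 * 1.8 / 10 = 2.0 kg/m3

2.0


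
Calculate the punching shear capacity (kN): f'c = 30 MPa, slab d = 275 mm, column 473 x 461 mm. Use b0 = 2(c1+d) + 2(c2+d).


b0 = 2*(473 + 275) + 2*(461 + 275) = 2968 mm
Vc = 0.33 * sqrt(30) * 2968 * 275 / 1000
= 1475.27 kN

1475.27


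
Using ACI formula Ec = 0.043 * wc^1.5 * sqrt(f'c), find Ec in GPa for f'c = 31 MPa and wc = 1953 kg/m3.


Ec = 0.043 * 1953^1.5 * sqrt(31) / 1000
= 20.66 GPa

20.66


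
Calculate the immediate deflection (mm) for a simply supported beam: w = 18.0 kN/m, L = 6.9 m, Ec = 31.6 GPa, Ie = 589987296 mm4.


Convert: L = 6.9 m = 6900 mm, Ec = 31.6 GPa = 31600 MPa
delta = 5 * 18.0 * 6900^4 / (384 * 31600 * 589987296)
= 28.5 mm

28.5


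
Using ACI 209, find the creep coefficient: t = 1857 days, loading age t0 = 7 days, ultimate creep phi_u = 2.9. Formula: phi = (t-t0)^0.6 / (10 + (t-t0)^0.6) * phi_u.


dt = 1857 - 7 = 1850
phi = 1850^0.6 / (10 + 1850^0.6) * 2.9
= 2.614

2.614


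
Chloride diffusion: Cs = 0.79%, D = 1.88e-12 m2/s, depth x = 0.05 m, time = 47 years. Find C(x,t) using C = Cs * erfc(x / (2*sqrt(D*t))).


t_seconds = 47 * 365.25 * 24 * 3600 = 1483207200.0 s
arg = 0.05 / (2 * sqrt(1.88e-12 * 1483207200.0))
= 0.4734
erfc(0.4734) = 0.5032
C = 0.79 * 0.5032 = 0.3975%

0.3975


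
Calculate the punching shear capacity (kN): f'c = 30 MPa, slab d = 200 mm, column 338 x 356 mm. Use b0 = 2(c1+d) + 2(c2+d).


b0 = 2*(338 + 200) + 2*(356 + 200) = 2188 mm
Vc = 0.33 * sqrt(30) * 2188 * 200 / 1000
= 790.96 kN

790.96


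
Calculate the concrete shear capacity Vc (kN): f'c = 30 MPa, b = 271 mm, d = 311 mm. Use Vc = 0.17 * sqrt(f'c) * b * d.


Vc = 0.17 * sqrt(30) * 271 * 311 / 1000
= 78.48 kN

78.48


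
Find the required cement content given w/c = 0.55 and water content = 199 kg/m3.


Cement = water / (w/c)
= 199 / 0.55
= 361.8 kg/m3

361.8


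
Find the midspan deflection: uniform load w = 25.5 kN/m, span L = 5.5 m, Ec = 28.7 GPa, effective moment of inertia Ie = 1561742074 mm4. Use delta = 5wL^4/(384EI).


Convert: L = 5.5 m = 5500 mm, Ec = 28.7 GPa = 28700 MPa
delta = 5 * 25.5 * 5500^4 / (384 * 28700 * 1561742074)
= 6.78 mm

6.78


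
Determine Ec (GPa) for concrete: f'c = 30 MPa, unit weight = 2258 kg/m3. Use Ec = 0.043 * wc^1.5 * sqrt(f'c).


Ec = 0.043 * 2258^1.5 * sqrt(30) / 1000
= 25.27 GPa

25.27


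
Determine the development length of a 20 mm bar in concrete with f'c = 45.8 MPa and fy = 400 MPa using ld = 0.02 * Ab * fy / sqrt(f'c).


Ab = pi * 20^2 / 4 = 314.159 mm2
ld = 0.02 * 314.159 * 400 / sqrt(45.8)
= 371.4 mm

371.4


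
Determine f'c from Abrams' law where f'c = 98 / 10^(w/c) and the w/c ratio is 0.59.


f'c = 98 / 10^0.59
= 98 / 3.89
= 25.19 MPa

25.19


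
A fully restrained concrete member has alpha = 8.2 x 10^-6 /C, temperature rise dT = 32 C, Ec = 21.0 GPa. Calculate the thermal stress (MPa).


sigma = alpha * dT * Ec
= 8.2e-6 * 32 * 21.0 * 1000
= 5.51 MPa

5.51


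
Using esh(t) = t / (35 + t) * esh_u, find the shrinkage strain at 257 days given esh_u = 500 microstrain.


esh(257) = 257 / (35 + 257) * 500
= 257 / 292 * 500
= 440.1 microstrain

440.1


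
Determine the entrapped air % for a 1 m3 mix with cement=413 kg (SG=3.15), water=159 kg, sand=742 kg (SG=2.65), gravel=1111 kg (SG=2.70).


Vol cement = 413 / (3.15 * 1000) = 0.131111 m3
Vol water = 159 / 1000 = 0.159 m3
Vol sand = 742 / (2.65 * 1000) = 0.28 m3
Vol gravel = 1111 / (2.70 * 1000) = 0.411481 m3
Total solid + water volume = 0.981593 m3
Air = (1 - 0.981593) * 100 = 1.84%

1.84


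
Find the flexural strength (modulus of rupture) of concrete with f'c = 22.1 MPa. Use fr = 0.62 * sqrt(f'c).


fr = 0.62 * sqrt(22.1)
= 2.915 MPa

2.915


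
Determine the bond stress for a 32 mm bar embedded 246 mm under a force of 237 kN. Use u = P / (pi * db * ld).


u = P / (pi * db * ld)
= 237 * 1000 / (pi * 32 * 246)
= 9.583 MPa

9.583


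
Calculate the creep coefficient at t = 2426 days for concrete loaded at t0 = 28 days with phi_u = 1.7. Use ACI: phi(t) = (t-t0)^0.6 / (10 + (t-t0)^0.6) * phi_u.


dt = 2426 - 28 = 2398
phi = 2398^0.6 / (10 + 2398^0.6) * 1.7
= 1.554

1.554


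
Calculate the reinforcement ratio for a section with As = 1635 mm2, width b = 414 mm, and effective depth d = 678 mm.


rho = As / (b * d)
= 1635 / (414 * 678)
= 0.0058

0.0058


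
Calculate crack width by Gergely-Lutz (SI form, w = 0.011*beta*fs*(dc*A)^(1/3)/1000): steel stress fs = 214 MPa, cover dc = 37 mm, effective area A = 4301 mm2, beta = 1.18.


w = 0.011 * beta * fs * (dc * A)^(1/3) / 1000
= 0.011 * 1.18 * 214 * (37 * 4301)^(1/3) / 1000
= 0.151 mm

0.151


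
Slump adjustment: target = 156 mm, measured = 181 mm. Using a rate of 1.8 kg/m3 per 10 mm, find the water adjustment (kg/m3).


Difference = 156 - 181 = -25 mm
Water adjustment = -25 * 1.8 / 10 = -4.5 kg/m3

-4.5


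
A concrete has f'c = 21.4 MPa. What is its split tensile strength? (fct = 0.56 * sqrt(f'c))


fct = 0.56 * sqrt(21.4)
= 0.56 * 4.626
= 2.591 MPa

2.591


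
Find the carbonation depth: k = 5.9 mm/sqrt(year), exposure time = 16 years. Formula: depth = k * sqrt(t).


depth = k * sqrt(t)
= 5.9 * sqrt(16)
= 23.6 mm

23.6


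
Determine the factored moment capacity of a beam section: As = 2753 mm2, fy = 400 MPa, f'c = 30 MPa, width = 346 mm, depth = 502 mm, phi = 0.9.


a = As * fy / (0.85 * f'c * b)
= 2753 * 400 / (0.85 * 30 * 346)
= 124.8102 mm
Mn = As * fy * (d - a/2) / 10^6
= 484.0819 kN-m
phi*Mn = 0.9 * 484.0819 = 435.67 kN-m

435.67


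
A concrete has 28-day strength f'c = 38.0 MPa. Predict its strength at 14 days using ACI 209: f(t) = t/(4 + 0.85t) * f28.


f(14) = 14 / (4 + 0.85 * 14) * 38.0
= 14 / 15.9 * 38.0
= 33.46 MPa

33.46


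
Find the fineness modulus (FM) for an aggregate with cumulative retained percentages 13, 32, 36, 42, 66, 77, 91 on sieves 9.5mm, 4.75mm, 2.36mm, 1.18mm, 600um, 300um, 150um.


FM = sum(cumulative % retained) / 100
= 357 / 100
= 3.57

3.57


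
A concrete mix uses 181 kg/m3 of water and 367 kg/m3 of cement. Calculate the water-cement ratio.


w/c = water / cement
w/c = 181 / 367 = 0.493

0.493


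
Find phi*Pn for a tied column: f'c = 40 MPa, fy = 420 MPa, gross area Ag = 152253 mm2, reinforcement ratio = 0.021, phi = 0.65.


Ast = rho * Ag = 0.021 * 152253 = 3197.313 mm2
phi*Pn = 0.65 * 0.80 * (0.85 * 40 * (152253 - 3197.313) + 420 * 3197.313) / 1000
= 3333.6 kN

3333.6


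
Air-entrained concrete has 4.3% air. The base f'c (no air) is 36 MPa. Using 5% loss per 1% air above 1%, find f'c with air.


Strength loss = (4.3 - 1) * 5 = 16.5%
f'c = 36 * (1 - 16.5/100)
= 30.06 MPa

30.06


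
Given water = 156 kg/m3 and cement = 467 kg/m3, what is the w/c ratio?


w/c = water / cement
w/c = 156 / 467 = 0.334

0.334


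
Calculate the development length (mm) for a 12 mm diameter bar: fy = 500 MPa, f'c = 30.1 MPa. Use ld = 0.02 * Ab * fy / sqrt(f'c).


Ab = pi * 12^2 / 4 = 113.097 mm2
ld = 0.02 * 113.097 * 500 / sqrt(30.1)
= 206.1 mm

206.1


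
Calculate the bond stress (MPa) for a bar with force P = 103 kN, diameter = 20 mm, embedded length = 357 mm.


u = P / (pi * db * ld)
= 103 * 1000 / (pi * 20 * 357)
= 4.592 MPa

4.592


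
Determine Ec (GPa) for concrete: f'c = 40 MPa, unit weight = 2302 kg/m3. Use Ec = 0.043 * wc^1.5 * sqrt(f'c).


Ec = 0.043 * 2302^1.5 * sqrt(40) / 1000
= 30.04 GPa

30.04


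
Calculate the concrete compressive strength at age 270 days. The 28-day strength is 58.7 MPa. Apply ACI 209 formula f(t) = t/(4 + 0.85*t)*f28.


f(270) = 270 / (4 + 0.85 * 270) * 58.7
= 270 / 233.5 * 58.7
= 67.88 MPa

67.88


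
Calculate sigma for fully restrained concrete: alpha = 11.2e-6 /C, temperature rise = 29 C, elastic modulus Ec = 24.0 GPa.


sigma = alpha * dT * Ec
= 11.2e-6 * 29 * 24.0 * 1000
= 7.795 MPa

7.795


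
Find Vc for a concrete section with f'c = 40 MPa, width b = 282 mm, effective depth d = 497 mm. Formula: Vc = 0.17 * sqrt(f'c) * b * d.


Vc = 0.17 * sqrt(40) * 282 * 497 / 1000
= 150.69 kN

150.69


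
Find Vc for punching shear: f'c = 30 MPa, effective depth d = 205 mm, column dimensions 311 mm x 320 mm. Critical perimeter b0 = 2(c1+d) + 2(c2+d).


b0 = 2*(311 + 205) + 2*(320 + 205) = 2082 mm
Vc = 0.33 * sqrt(30) * 2082 * 205 / 1000
= 771.45 kN

771.45


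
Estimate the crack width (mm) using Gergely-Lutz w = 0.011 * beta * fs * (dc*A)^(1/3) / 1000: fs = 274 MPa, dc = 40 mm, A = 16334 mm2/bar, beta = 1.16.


w = 0.011 * beta * fs * (dc * A)^(1/3) / 1000
= 0.011 * 1.16 * 274 * (40 * 16334)^(1/3) / 1000
= 0.303 mm

0.303


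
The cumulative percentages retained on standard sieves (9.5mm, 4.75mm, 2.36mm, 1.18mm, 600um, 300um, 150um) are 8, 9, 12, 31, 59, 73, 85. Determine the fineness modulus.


FM = sum(cumulative % retained) / 100
= 277 / 100
= 2.77

2.77


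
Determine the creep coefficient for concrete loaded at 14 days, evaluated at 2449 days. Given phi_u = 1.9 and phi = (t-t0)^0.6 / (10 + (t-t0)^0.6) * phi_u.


dt = 2449 - 14 = 2435
phi = 2435^0.6 / (10 + 2435^0.6) * 1.9
= 1.738

1.738


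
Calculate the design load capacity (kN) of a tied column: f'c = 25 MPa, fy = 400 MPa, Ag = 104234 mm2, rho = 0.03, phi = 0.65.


Ast = rho * Ag = 0.03 * 104234 = 3127.02 mm2
phi*Pn = 0.65 * 0.80 * (0.85 * 25 * (104234 - 3127.02) + 400 * 3127.02) / 1000
= 1767.65 kN

1767.65


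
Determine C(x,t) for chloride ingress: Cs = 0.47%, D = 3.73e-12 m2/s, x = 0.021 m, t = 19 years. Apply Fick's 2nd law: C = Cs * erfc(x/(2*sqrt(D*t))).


t_seconds = 19 * 365.25 * 24 * 3600 = 599594400.0 s
arg = 0.021 / (2 * sqrt(3.73e-12 * 599594400.0))
= 0.222
erfc(0.222) = 0.7535
C = 0.47 * 0.7535 = 0.3542%

0.3542


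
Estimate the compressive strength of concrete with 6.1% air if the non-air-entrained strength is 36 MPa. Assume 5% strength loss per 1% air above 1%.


Strength loss = (6.1 - 1) * 5 = 25.5%
f'c = 36 * (1 - 25.5/100)
= 26.82 MPa

26.82


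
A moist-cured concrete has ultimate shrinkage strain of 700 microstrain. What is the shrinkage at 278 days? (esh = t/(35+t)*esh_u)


esh(278) = 278 / (35 + 278) * 700
= 278 / 313 * 700
= 621.7 microstrain

621.7


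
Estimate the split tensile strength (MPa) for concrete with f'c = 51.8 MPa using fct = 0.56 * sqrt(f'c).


fct = 0.56 * sqrt(51.8)
= 0.56 * 7.197
= 4.03 MPa

4.03


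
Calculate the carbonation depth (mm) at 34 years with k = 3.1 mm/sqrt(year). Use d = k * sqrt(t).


depth = k * sqrt(t)
= 3.1 * sqrt(34)
= 18.08 mm

18.08


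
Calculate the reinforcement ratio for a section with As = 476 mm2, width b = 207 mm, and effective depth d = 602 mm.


rho = As / (b * d)
= 476 / (207 * 602)
= 0.0038

0.0038


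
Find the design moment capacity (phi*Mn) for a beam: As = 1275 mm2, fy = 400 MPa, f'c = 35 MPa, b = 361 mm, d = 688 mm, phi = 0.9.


a = As * fy / (0.85 * f'c * b)
= 1275 * 400 / (0.85 * 35 * 361)
= 47.4871 mm
Mn = As * fy * (d - a/2) / 10^6
= 338.7708 kN-m
phi*Mn = 0.9 * 338.7708 = 304.89 kN-m

304.89


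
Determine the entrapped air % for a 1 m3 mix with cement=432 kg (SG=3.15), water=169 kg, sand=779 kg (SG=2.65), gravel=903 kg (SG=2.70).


Vol cement = 432 / (3.15 * 1000) = 0.137143 m3
Vol water = 169 / 1000 = 0.169 m3
Vol sand = 779 / (2.65 * 1000) = 0.293962 m3
Vol gravel = 903 / (2.70 * 1000) = 0.334444 m3
Total solid + water volume = 0.93455 m3
Air = (1 - 0.93455) * 100 = 6.55%

6.55


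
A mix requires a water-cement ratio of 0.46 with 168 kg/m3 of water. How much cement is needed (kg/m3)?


Cement = water / (w/c)
= 168 / 0.46
= 365.2 kg/m3

365.2


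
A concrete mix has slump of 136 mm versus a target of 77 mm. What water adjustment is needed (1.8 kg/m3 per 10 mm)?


Difference = 77 - 136 = -59 mm
Water adjustment = -59 * 1.8 / 10 = -10.6 kg/m3

-10.6


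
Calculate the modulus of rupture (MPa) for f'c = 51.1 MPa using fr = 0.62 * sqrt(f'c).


fr = 0.62 * sqrt(51.1)
= 4.432 MPa

4.432


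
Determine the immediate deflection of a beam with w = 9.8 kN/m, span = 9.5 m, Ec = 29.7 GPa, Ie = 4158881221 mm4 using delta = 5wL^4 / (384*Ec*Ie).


Convert: L = 9.5 m = 9500 mm, Ec = 29.7 GPa = 29700 MPa
delta = 5 * 9.8 * 9500^4 / (384 * 29700 * 4158881221)
= 8.41 mm

8.41


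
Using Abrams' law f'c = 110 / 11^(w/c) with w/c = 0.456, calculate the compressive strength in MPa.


f'c = 110 / 11^0.456
= 110 / 2.985
= 36.86 MPa

36.86


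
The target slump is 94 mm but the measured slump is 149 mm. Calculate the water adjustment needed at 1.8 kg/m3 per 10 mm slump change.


Difference = 94 - 149 = -55 mm
Water adjustment = -55 * 1.8 / 10 = -9.9 kg/m3

-9.9


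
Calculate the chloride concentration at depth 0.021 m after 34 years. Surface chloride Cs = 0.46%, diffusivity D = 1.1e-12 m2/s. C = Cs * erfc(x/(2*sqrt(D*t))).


t_seconds = 34 * 365.25 * 24 * 3600 = 1072958400.0 s
arg = 0.021 / (2 * sqrt(1.1e-12 * 1072958400.0))
= 0.3056
erfc(0.3056) = 0.6656
C = 0.46 * 0.6656 = 0.3062%

0.3062


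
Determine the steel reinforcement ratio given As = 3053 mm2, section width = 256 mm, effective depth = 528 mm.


rho = As / (b * d)
= 3053 / (256 * 528)
= 0.0226

0.0226


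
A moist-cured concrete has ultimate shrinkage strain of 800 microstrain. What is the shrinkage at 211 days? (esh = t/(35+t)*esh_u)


esh(211) = 211 / (35 + 211) * 800
= 211 / 246 * 800
= 686.2 microstrain

686.2


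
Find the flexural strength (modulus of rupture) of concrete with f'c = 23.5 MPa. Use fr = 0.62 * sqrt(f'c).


fr = 0.62 * sqrt(23.5)
= 3.006 MPa

3.006


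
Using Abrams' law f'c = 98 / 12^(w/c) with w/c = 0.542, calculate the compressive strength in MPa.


f'c = 98 / 12^0.542
= 98 / 3.845
= 25.49 MPa

25.49


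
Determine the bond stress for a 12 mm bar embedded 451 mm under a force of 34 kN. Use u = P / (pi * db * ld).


u = P / (pi * db * ld)
= 34 * 1000 / (pi * 12 * 451)
= 2.0 MPa

2.0


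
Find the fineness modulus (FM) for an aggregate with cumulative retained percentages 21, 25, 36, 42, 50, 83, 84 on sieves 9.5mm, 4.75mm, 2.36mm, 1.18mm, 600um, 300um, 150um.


FM = sum(cumulative % retained) / 100
= 341 / 100
= 3.41

3.41


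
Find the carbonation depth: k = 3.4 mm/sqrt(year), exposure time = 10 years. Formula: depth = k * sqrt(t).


depth = k * sqrt(t)
= 3.4 * sqrt(10)
= 10.75 mm

10.75


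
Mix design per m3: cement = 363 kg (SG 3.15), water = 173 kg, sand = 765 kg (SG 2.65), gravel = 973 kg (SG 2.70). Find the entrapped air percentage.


Vol cement = 363 / (3.15 * 1000) = 0.115238 m3
Vol water = 173 / 1000 = 0.173 m3
Vol sand = 765 / (2.65 * 1000) = 0.288679 m3
Vol gravel = 973 / (2.70 * 1000) = 0.36037 m3
Total solid + water volume = 0.937288 m3
Air = (1 - 0.937288) * 100 = 6.27%

6.27


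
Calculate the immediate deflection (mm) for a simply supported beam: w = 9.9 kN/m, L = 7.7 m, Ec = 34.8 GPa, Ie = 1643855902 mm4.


Convert: L = 7.7 m = 7700 mm, Ec = 34.8 GPa = 34800 MPa
delta = 5 * 9.9 * 7700^4 / (384 * 34800 * 1643855902)
= 7.92 mm

7.92


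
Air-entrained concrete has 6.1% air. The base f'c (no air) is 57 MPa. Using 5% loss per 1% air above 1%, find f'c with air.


Strength loss = (6.1 - 1) * 5 = 25.5%
f'c = 57 * (1 - 25.5/100)
= 42.46 MPa

42.46


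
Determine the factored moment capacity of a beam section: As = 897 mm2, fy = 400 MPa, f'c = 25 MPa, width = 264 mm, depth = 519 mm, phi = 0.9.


a = As * fy / (0.85 * f'c * b)
= 897 * 400 / (0.85 * 25 * 264)
= 63.9572 mm
Mn = As * fy * (d - a/2) / 10^6
= 174.7433 kN-m
phi*Mn = 0.9 * 174.7433 = 157.27 kN-m

157.27


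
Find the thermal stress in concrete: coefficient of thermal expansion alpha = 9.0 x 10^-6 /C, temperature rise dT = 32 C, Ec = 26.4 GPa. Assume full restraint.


sigma = alpha * dT * Ec
= 9.0e-6 * 32 * 26.4 * 1000
= 7.603 MPa

7.603


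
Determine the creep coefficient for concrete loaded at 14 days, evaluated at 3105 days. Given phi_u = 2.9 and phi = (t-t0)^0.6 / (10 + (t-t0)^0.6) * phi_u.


dt = 3105 - 14 = 3091
phi = 3091^0.6 / (10 + 3091^0.6) * 2.9
= 2.684

2.684


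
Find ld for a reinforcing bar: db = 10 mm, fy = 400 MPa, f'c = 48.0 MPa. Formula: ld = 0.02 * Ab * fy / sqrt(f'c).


Ab = pi * 10^2 / 4 = 78.54 mm2
ld = 0.02 * 78.54 * 400 / sqrt(48.0)
= 90.7 mm

90.7


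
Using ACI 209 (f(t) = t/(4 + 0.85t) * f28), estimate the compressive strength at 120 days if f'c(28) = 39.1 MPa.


f(120) = 120 / (4 + 0.85 * 120) * 39.1
= 120 / 106.0 * 39.1
= 44.26 MPa

44.26


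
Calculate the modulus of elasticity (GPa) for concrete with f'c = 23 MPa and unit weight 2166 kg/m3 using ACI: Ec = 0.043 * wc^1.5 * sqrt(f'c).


Ec = 0.043 * 2166^1.5 * sqrt(23) / 1000
= 20.79 GPa

20.79


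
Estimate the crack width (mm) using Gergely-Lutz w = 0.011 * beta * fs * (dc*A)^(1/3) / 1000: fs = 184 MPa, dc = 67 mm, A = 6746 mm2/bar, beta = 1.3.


w = 0.011 * beta * fs * (dc * A)^(1/3) / 1000
= 0.011 * 1.3 * 184 * (67 * 6746)^(1/3) / 1000
= 0.202 mm

0.202
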